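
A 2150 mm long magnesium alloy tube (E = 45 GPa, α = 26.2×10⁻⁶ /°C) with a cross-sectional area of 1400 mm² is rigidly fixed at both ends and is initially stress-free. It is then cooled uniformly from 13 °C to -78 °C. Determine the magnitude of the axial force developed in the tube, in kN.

The ends cannot move, so σ = EαΔT = 45×10³ × 26.2×10⁻⁶ × 91 = 107.3 MPa.
Then P = σA = 107.3 × 1400 mm² = 150.2 kN, tensile.

P ≈ 150 kN (tensile)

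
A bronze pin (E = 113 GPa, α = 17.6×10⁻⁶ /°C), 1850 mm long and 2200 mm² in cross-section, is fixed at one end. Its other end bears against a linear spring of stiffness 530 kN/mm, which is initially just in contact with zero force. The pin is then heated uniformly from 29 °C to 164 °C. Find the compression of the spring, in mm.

Free thermal expansion: δ_free = αΔT L = 17.6×10⁻⁶ × 135 × 1850 = 4.396 mm.
With a force P in the spring, the elastic change of the pin is PL/(AE) and that of the spring is P/k; compatibility requires their sum to equal δ_free.
So P = δ_free / [L/(AE) + 1/k] = 4.396 / [ 1850/(2200×113×10³) + 1/(530×10³) ].
P = 4.396 / 9.328×10⁻⁶ = 471200 N.
Spring compression = P/k = 471200/(530×10³) = 0.8891 mm.

δ ≈ 0.889 mm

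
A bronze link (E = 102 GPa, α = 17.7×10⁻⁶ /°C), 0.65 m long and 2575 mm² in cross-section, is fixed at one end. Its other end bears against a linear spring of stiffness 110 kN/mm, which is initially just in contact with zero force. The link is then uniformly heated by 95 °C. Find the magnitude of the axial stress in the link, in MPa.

Free thermal expansion: δ_free = αΔT L = 17.7×10⁻⁶ × 95 × 650 = 1.093 mm.
Let P be the compressive force at the spring. The link shortens elastically by PL/(AE) and the spring compresses by P/k; together these equal δ_free.
P [ L/(AE) + 1/k ] = δ_free → P [ 650/(2575×102×10³) + 1/(110×10³) ] = 1.093.
P = 1.093 / 1.157×10⁻⁵ = 94500 N.
σ = P/A = 94500/2575 = 36.7 MPa.

σ ≈ 36.7 MPa (compressive)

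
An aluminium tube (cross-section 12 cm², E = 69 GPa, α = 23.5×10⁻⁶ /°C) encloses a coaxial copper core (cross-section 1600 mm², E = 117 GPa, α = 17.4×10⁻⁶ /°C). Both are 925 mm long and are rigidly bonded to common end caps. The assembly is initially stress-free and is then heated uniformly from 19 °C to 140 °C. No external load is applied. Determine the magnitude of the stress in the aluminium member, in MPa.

Both members must finish at the same length. With the larger α, the aluminium tends to over-expand; the plates restrain it, putting the aluminium in compression and the copper in tension. With no external load the two internal forces are equal and opposite, magnitude P.
Setting the final lengths equal and cancelling L: (α₁ − α₂)ΔT = P/(A₁E₁) + P/(A₂E₂).
|α₁ − α₂|·ΔT = 6.1×10⁻⁶ × 121 = 0.0007381.
1/(A₁E₁) + 1/(A₂E₂) = 1/(1200×69×10³) + 1/(1600×117×10³) = 1.742×10⁻⁸ N⁻¹.
P = 0.0007381 / 1.742×10⁻⁸ = 42370 N = 42.37 kN.
σ_{aluminium} = P/A₁ = 42370/1200 = 35.31 MPa, compressive.

σ ≈ 35.3 MPa (compressive)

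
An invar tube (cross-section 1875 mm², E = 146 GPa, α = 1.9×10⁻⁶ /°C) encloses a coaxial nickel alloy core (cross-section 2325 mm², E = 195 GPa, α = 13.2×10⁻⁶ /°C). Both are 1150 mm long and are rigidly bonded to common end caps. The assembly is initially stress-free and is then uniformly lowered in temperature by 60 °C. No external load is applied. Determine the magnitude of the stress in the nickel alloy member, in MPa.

σ ≈ 49.8 MPa (tensile)

Both members must finish at the same length. With the larger α, the nickel alloy tends to over-contract; the plates restrain it, putting the nickel alloy in tension and the invar in compression. With no external load the two internal forces are equal and opposite, magnitude P.
Equating the net (thermal + elastic) strains gives |α₁ − α₂|·ΔT = P·[1/(A₁E₁) + 1/(A₂E₂)].
|α₁ − α₂|·ΔT = 11.3×10⁻⁶ × 60 = 0.000678.
1/(A₁E₁) + 1/(A₂E₂) = 1/(1875×146×10³) + 1/(2325×195×10³) = 5.859×10⁻⁹ N⁻¹.
So P = 0.000678 / 5.859×10⁻⁹ = 115.7 kN.
σ_{nickel alloy} = P/A₂ = 115700/2325 = 49.77 MPa, tensile.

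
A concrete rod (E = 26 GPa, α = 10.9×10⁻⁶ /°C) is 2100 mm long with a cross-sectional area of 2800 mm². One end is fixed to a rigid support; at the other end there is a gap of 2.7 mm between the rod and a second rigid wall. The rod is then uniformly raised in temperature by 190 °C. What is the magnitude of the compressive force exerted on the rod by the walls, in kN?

P ≈ 57.2 kN

If the wall were absent the rod would grow by αΔT L = 10.9×10⁻⁶ × 190 × 2100 = 4.349 mm.
The gap closes (δ_free > 2.7 mm) and the wall then resists a further 4.349 − 2.7 = 1.649 mm of expansion.
That suppressed elongation corresponds to σ = E·Δ/L = 26×10³ × 1.649/2100 = 20.42 MPa.
Force on the wall = σA = 20.42 × 2800 mm² = 57.17 kN.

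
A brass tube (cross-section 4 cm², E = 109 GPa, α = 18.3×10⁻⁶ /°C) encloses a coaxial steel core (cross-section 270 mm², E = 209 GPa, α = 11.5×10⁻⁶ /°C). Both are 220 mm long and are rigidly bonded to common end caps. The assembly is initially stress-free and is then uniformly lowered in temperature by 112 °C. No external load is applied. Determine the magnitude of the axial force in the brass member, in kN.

P ≈ 18.7 kN (tensile in the brass)

The brass has the larger α, so on cooling it would change length more than the steel if both were free. The rigid plates force a common final length, so the brass is put into tension and the steel into compression, with equal and opposite forces P (no external load).
Equating the net (thermal + elastic) strains gives |α₁ − α₂|·ΔT = P·[1/(A₁E₁) + 1/(A₂E₂)].
|α₁ − α₂|·ΔT = 6.8×10⁻⁶ × 112 = 0.0007616.
1/(A₁E₁) + 1/(A₂E₂) = 1/(400×109×10³) + 1/(270×209×10³) = 4.066×10⁻⁸ N⁻¹.
So P = 0.0007616 / 4.066×10⁻⁸ = 18.73 kN.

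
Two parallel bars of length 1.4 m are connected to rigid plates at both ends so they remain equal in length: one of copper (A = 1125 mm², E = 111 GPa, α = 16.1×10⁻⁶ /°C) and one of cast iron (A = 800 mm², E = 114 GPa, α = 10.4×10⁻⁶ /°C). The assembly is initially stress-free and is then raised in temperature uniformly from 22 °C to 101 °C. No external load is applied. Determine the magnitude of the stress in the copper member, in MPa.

Both members must finish at the same length. With the larger α, the copper tends to over-expand; the plates restrain it, putting the copper in compression and the cast iron in tension. With no external load the two internal forces are equal and opposite, magnitude P.
Compatibility of the two members (thermal + elastic change equal): (α₁ − α₂)ΔT = P·[1/(A₁E₁) + 1/(A₂E₂)].
|α₁ − α₂|·ΔT = 5.7×10⁻⁶ × 79 = 0.0004503.
1/(A₁E₁) + 1/(A₂E₂) = 1/(1125×111×10³) + 1/(800×114×10³) = 1.897×10⁻⁸ N⁻¹.
So P = 0.0004503 / 1.897×10⁻⁸ = 23.73 kN.
σ_{copper} = P/A₁ = 23730/1125 = 21.1 MPa, compressive.

σ ≈ 21.1 MPa (compressive)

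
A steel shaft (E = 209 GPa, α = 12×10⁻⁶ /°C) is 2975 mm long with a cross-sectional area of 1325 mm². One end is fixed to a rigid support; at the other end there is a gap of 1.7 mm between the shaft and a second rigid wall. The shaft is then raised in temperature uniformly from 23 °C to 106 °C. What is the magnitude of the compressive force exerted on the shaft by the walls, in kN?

P ≈ 118 kN

Unrestrained expansion: δ_free = αΔT L = 12×10⁻⁶ × 83 × 2975 = 2.963 mm.
This exceeds the 1.7 mm gap, so the wall pushes back. The portion of expansion that must be recovered elastically is δ_free − gap = 2.963 − 1.7 = 1.263 mm.
Compatibility: PL/(AE) = 1.263 mm, so σ = P/A = E × (1.263/2975) = 88.74 MPa.
Force on the wall = σA = 88.74 × 1325 mm² = 117.6 kN.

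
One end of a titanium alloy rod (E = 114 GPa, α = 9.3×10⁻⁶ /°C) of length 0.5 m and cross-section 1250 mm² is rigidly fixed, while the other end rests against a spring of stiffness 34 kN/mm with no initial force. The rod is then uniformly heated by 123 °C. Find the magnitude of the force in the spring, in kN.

Free thermal expansion: δ_free = αΔT L = 9.3×10⁻⁶ × 123 × 500 = 0.5719 mm.
With a force P in the spring, the elastic change of the rod is PL/(AE) and that of the spring is P/k; compatibility requires their sum to equal δ_free.
P [ L/(AE) + 1/k ] = δ_free → P [ 500/(1250×114×10³) + 1/(34×10³) ] = 0.5719.
P = 0.5719 / 3.292×10⁻⁵ = 17370 N.

P ≈ 17.4 kN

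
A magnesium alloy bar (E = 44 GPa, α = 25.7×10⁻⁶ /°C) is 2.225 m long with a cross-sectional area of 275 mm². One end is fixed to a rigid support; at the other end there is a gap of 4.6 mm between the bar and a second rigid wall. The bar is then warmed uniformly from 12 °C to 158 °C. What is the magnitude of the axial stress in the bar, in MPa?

If the wall were absent the bar would grow by αΔT L = 25.7×10⁻⁶ × 146 × 2225 = 8.349 mm.
This exceeds the 4.6 mm gap, so the wall pushes back. The portion of expansion that must be recovered elastically is δ_free − gap = 8.349 − 4.6 = 3.749 mm.
Compatibility: PL/(AE) = 3.749 mm, so σ = P/A = E × (3.749/2225) = 74.13 MPa.

σ ≈ 74.1 MPa (compressive)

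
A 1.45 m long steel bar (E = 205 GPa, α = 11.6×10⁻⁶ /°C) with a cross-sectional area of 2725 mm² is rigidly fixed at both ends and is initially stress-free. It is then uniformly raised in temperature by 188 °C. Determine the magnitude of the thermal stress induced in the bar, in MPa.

σ ≈ 447 MPa (compressive)

The supports are rigid, so the total axial strain is zero. The restrained thermal strain is ε = αΔT = 11.6×10⁻⁶ × 188 = 2180.8×10⁻⁶.
σ = EαΔT = 205×10³ × 11.6×10⁻⁶ × 188 = 447.1 MPa (compressive; the bar is trying to expand).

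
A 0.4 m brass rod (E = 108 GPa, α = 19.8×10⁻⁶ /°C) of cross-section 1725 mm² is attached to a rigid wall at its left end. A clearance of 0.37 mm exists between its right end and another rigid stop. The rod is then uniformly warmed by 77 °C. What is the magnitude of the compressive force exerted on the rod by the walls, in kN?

If the wall were absent the rod would grow by αΔT L = 19.8×10⁻⁶ × 77 × 400 = 0.6098 mm.
This exceeds the 0.37 mm gap, so the wall pushes back. The portion of expansion that must be recovered elastically is δ_free − gap = 0.6098 − 0.37 = 0.2398 mm.
That suppressed elongation corresponds to σ = E·Δ/L = 108×10³ × 0.2398/400 = 64.76 MPa.
P = σA = 64.76 × 1725 = 111.7 kN.

P ≈ 112 kN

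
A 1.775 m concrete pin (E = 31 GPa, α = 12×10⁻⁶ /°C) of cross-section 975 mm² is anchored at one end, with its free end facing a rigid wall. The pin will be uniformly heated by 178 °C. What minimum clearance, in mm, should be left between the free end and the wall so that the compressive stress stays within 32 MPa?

g ≈ 1.96 mm

Free expansion if unrestrained: δ_free = αΔT L = 12×10⁻⁶ × 178 × 1775 = 3.791 mm.
A stress of 32 MPa corresponds to the wall pushing the pin back by σL/E = 32×1775/(31×10³) = 1.832 mm.
So the gap has to take up the difference, g_min = δ_free − σL/E = 3.791 − 1.832 = 1.959 mm.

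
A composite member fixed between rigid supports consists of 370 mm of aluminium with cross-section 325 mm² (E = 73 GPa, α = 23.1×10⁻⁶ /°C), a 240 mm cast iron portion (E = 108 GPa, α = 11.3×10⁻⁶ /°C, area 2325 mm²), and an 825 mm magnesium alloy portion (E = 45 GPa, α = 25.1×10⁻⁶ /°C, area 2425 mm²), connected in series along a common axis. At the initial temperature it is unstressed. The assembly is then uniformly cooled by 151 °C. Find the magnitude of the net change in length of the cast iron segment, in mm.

|ΔL| ≈ 0.218 mm

With the walls removed the bar would change length by δ_free = Σ αᵢΔT Lᵢ = 23.1×10⁻⁶×151×370 + 11.3×10⁻⁶×151×240 + 25.1×10⁻⁶×151×825 = 4.827 mm.
Since the ends are fixed, an axial force P builds up, equal in every segment, with P · Σ Lᵢ/(AᵢEᵢ) = δ_free.
The series flexibility is Σ Lᵢ/(AᵢEᵢ) = 370/(325×73×10³) + 240/(2325×108×10³) + 825/(2425×45×10³) = 2.411×10⁻⁵ mm/N.
So P = 4.827 / 2.411×10⁻⁵ = 200.2 kN, tensile.
For the cast iron segment, free thermal change = 11.3×10⁻⁶×151×240 = 0.4095 mm and elastic change from P = 200200×240/(2325×108×10³) = 0.1913 mm; these oppose, so the net change is 0.218 mm (segment shortens).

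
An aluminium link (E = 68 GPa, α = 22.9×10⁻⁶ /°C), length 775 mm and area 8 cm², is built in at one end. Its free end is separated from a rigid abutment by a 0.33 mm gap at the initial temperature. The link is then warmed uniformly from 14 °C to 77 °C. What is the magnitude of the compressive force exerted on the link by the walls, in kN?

P ≈ 55.3 kN

Free thermal elongation = αΔT L = 22.9×10⁻⁶ × 63 × 775 = 1.118 mm.
After closing the 0.33 mm clearance, 1.118 − 0.33 = 0.7881 mm of expansion remains to be suppressed by the wall.
Compatibility: PL/(AE) = 0.7881 mm, so σ = P/A = E × (0.7881/775) = 69.15 MPa.
P = σA = 69.15 × 800 = 55.32 kN.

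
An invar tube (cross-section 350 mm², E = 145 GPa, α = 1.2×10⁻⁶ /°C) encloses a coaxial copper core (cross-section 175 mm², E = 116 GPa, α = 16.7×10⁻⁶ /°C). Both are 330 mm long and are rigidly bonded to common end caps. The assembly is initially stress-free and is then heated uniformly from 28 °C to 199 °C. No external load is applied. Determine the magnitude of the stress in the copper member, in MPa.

σ ≈ 220 MPa (compressive)

Both members must finish at the same length. With the larger α, the copper tends to over-expand; the plates restrain it, putting the copper in compression and the invar in tension. With no external load the two internal forces are equal and opposite, magnitude P.
Compatibility of the two members (thermal + elastic change equal): (α₁ − α₂)ΔT = P·[1/(A₁E₁) + 1/(A₂E₂)].
|α₁ − α₂|·ΔT = 15.5×10⁻⁶ × 171 = 0.002651.
1/(A₁E₁) + 1/(A₂E₂) = 1/(350×145×10³) + 1/(175×116×10³) = 6.897×10⁻⁸ N⁻¹.
So P = 0.002651 / 6.897×10⁻⁸ = 38.43 kN.
σ_{copper} = P/A₂ = 38430/175 = 219.6 MPa, compressive.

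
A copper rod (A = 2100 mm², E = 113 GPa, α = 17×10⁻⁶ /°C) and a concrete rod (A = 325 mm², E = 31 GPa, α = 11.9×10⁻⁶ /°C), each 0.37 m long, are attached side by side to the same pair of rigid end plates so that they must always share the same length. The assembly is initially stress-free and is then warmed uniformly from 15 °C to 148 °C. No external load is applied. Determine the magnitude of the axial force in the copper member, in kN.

The copper has the larger α, so on heating it would change length more than the concrete if both were free. The rigid plates force a common final length, so the copper is put into compression and the concrete into tension, with equal and opposite forces P (no external load).
Compatibility of the two members (thermal + elastic change equal): (α₁ − α₂)ΔT = P·[1/(A₁E₁) + 1/(A₂E₂)].
|α₁ − α₂|·ΔT = 5.1×10⁻⁶ × 133 = 0.0006783.
1/(A₁E₁) + 1/(A₂E₂) = 1/(2100×113×10³) + 1/(325×31×10³) = 1.035×10⁻⁷ N⁻¹.
So P = 0.0006783 / 1.035×10⁻⁷ = 6.556 kN.

P ≈ 6.56 kN (compressive in the copper)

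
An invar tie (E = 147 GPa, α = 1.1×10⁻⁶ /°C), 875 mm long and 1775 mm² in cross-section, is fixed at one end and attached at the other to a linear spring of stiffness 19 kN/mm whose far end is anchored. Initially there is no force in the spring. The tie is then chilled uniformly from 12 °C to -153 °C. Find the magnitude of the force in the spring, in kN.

Free thermal contraction: δ_free = αΔT L = 1.1×10⁻⁶ × 165 × 875 = 0.1588 mm.
Let P be the tensile force in the spring. The tie extends elastically by PL/(AE) and the spring stretches by P/k; together these equal δ_free.
P [ L/(AE) + 1/k ] = δ_free → P [ 875/(1775×147×10³) + 1/(19×10³) ] = 0.1588.
P = 0.1588 / 5.599×10⁻⁵ = 2837 N.

P ≈ 2.84 kN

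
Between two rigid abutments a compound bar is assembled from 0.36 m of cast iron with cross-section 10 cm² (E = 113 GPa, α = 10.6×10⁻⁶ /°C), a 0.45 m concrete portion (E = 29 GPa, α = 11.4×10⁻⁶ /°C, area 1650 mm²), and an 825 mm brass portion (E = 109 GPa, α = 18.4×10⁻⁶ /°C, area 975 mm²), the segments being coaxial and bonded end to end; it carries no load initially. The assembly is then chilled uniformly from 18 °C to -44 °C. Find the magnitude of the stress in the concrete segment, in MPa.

With the walls removed the bar would change length by δ_free = Σ αᵢΔT Lᵢ = 10.6×10⁻⁶×62×360 + 11.4×10⁻⁶×62×450 + 18.4×10⁻⁶×62×825 = 1.496 mm.
The walls prevent any net length change, so an axial force P (same in every segment) develops. Compatibility: P · Σ Lᵢ/(AᵢEᵢ) = δ_free.
Σ Lᵢ/(AᵢEᵢ) = 360/(1000×113×10³) + 450/(1650×29×10³) + 825/(975×109×10³) = 2.035×10⁻⁵ mm/N.
So P = 1.496 / 2.035×10⁻⁵ = 73.49 kN, tensile.
σ_{concrete} = P / A = 73490 / 1650 = 44.54 MPa.

σ ≈ 44.5 MPa (tensile)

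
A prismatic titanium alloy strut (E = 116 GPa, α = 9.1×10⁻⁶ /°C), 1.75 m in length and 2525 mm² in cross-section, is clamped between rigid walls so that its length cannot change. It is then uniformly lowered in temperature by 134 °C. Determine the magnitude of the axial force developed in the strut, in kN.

The ends cannot move, so σ = EαΔT = 116×10³ × 9.1×10⁻⁶ × 134 = 141.5 MPa.
Then P = σA = 141.5 × 2525 mm² = 357.2 kN, tensile.

P ≈ 357 kN (tensile)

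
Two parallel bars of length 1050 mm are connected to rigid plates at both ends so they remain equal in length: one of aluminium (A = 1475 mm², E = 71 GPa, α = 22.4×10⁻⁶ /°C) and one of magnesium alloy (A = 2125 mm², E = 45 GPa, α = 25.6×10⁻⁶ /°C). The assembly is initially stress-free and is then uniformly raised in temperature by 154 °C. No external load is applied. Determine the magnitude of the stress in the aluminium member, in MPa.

Both members must finish at the same length. With the larger α, the magnesium alloy tends to over-expand; the plates restrain it, putting the magnesium alloy in compression and the aluminium in tension. With no external load the two internal forces are equal and opposite, magnitude P.
Equating the net (thermal + elastic) strains gives |α₁ − α₂|·ΔT = P·[1/(A₁E₁) + 1/(A₂E₂)].
|α₁ − α₂|·ΔT = 3.2×10⁻⁶ × 154 = 0.0004928.
1/(A₁E₁) + 1/(A₂E₂) = 1/(1475×71×10³) + 1/(2125×45×10³) = 2.001×10⁻⁸ N⁻¹.
So P = 0.0004928 / 2.001×10⁻⁸ = 24.63 kN.
σ_{aluminium} = P/A₁ = 24630/1475 = 16.7 MPa, tensile.

σ ≈ 16.7 MPa (tensile)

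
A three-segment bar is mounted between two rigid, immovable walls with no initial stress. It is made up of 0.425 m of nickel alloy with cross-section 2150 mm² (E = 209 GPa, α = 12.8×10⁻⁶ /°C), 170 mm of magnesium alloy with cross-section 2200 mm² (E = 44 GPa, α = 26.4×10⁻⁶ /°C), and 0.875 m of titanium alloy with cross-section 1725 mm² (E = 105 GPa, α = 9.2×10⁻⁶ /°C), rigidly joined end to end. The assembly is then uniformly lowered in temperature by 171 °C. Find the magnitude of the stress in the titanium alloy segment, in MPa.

If the supports were absent, the total length change would be Σ αᵢΔT Lᵢ = 12.8×10⁻⁶×171×425 + 26.4×10⁻⁶×171×170 + 9.2×10⁻⁶×171×875 = 3.074 mm.
The walls prevent any net length change, so an axial force P (same in every segment) develops. Compatibility: P · Σ Lᵢ/(AᵢEᵢ) = δ_free.
The series flexibility is Σ Lᵢ/(AᵢEᵢ) = 425/(2150×209×10³) + 170/(2200×44×10³) + 875/(1725×105×10³) = 7.533×10⁻⁶ mm/N.
P = 3.074 / 7.533×10⁻⁶ = 408100 N = 408.1 kN, tensile.
σ_{titanium alloy} = P / A = 408100 / 1725 = 236.6 MPa.

σ ≈ 237 MPa (tensile)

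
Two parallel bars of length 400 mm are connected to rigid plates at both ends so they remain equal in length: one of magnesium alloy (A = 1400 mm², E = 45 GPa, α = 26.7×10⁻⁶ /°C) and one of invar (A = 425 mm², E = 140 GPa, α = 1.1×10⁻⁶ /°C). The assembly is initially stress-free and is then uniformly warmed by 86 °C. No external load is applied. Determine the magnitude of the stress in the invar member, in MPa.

σ ≈ 159 MPa (tensile)

Both members must finish at the same length. With the larger α, the magnesium alloy tends to over-expand; the plates restrain it, putting the magnesium alloy in compression and the invar in tension. With no external load the two internal forces are equal and opposite, magnitude P.
Equating the net (thermal + elastic) strains gives |α₁ − α₂|·ΔT = P·[1/(A₁E₁) + 1/(A₂E₂)].
|α₁ − α₂|·ΔT = 25.6×10⁻⁶ × 86 = 0.002202.
1/(A₁E₁) + 1/(A₂E₂) = 1/(1400×45×10³) + 1/(425×140×10³) = 3.268×10⁻⁸ N⁻¹.
P = 0.002202 / 3.268×10⁻⁸ = 67370 N = 67.37 kN.
σ_{invar} = P/A₂ = 67370/425 = 158.5 MPa, tensile.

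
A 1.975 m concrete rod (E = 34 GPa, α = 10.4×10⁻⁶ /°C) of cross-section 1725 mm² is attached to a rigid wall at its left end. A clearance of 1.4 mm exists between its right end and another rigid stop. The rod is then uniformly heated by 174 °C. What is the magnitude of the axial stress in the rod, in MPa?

Free thermal elongation = αΔT L = 10.4×10⁻⁶ × 174 × 1975 = 3.574 mm.
After closing the 1.4 mm clearance, 3.574 − 1.4 = 2.174 mm of expansion remains to be suppressed by the wall.
So σ = E(δ_free − g)/L = 34×10³ × 2.174/1975 = 37.43 MPa.

σ ≈ 37.4 MPa (compressive)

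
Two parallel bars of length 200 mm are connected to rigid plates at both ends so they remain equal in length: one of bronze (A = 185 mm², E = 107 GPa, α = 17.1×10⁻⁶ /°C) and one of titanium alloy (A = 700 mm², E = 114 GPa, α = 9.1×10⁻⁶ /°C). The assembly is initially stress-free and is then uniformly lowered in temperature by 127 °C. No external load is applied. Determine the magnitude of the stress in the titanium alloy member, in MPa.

σ ≈ 23 MPa (compressive)

Equilibrium of a rigid end plate with no external load gives equal and opposite internal forces ±P in the two members. Since α_{bronze} > α_{titanium alloy}, cooling drives the bronze into tension and the titanium alloy into compression.
Equating the net (thermal + elastic) strains gives |α₁ − α₂|·ΔT = P·[1/(A₁E₁) + 1/(A₂E₂)].
|α₁ − α₂|·ΔT = 8×10⁻⁶ × 127 = 0.001016.
1/(A₁E₁) + 1/(A₂E₂) = 1/(185×107×10³) + 1/(700×114×10³) = 6.305×10⁻⁸ N⁻¹.
So P = 0.001016 / 6.305×10⁻⁸ = 16.11 kN.
σ_{titanium alloy} = P/A₂ = 16110/700 = 23.02 MPa, compressive.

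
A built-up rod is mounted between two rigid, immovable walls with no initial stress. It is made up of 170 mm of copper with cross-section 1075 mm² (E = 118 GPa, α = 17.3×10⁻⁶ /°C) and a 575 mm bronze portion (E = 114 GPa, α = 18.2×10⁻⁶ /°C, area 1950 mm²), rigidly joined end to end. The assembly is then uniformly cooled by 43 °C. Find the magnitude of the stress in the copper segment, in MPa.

σ ≈ 137 MPa (tensile)

With the walls removed the bar would change length by δ_free = Σ αᵢΔT Lᵢ = 17.3×10⁻⁶×43×170 + 18.2×10⁻⁶×43×575 = 0.5765 mm.
The walls prevent any net length change, so an axial force P (same in every segment) develops. Compatibility: P · Σ Lᵢ/(AᵢEᵢ) = δ_free.
The series flexibility is Σ Lᵢ/(AᵢEᵢ) = 170/(1075×118×10³) + 575/(1950×114×10³) = 3.927×10⁻⁶ mm/N.
So P = 0.5765 / 3.927×10⁻⁶ = 146.8 kN, tensile.
σ_{copper} = P / A = 146800 / 1075 = 136.6 MPa.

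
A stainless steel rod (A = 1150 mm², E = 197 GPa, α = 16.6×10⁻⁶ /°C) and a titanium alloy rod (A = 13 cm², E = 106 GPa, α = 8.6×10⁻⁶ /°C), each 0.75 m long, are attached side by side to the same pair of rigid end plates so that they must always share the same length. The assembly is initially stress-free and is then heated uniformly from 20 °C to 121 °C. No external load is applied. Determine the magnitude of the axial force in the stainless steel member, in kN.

The stainless steel has the larger α, so on heating it would change length more than the titanium alloy if both were free. The rigid plates force a common final length, so the stainless steel is put into compression and the titanium alloy into tension, with equal and opposite forces P (no external load).
Equating the net (thermal + elastic) strains gives |α₁ − α₂|·ΔT = P·[1/(A₁E₁) + 1/(A₂E₂)].
|α₁ − α₂|·ΔT = 8×10⁻⁶ × 101 = 0.000808.
1/(A₁E₁) + 1/(A₂E₂) = 1/(1150×197×10³) + 1/(1300×106×10³) = 1.167×10⁻⁸ N⁻¹.
So P = 0.000808 / 1.167×10⁻⁸ = 69.23 kN.

P ≈ 69.2 kN (compressive in the stainless steel)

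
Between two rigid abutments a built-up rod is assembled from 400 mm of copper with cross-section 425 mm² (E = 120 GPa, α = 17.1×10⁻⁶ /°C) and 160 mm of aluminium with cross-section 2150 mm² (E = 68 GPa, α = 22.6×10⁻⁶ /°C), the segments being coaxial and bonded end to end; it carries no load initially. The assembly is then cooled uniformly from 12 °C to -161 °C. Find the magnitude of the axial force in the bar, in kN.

With the walls removed the bar would change length by δ_free = Σ αᵢΔT Lᵢ = 17.1×10⁻⁶×173×400 + 22.6×10⁻⁶×173×160 = 1.809 mm.
The rigid supports impose zero overall length change; the single axial force P common to all segments must satisfy P Σ Lᵢ/(AᵢEᵢ) = δ_free.
The series flexibility is Σ Lᵢ/(AᵢEᵢ) = 400/(425×120×10³) + 160/(2150×68×10³) = 8.938×10⁻⁶ mm/N.
P = 1.809 / 8.938×10⁻⁶ = 202400 N = 202.4 kN, tensile.

P ≈ 202 kN (tensile)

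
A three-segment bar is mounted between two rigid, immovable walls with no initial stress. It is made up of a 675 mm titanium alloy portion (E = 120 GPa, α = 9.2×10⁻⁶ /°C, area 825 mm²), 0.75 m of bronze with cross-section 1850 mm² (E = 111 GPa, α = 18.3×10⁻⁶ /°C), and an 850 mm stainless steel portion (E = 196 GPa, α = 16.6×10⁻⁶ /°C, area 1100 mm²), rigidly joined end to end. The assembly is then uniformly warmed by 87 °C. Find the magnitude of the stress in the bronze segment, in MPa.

With the walls removed the bar would change length by δ_free = Σ αᵢΔT Lᵢ = 9.2×10⁻⁶×87×675 + 18.3×10⁻⁶×87×750 + 16.6×10⁻⁶×87×850 = 2.962 mm.
The walls prevent any net length change, so an axial force P (same in every segment) develops. Compatibility: P · Σ Lᵢ/(AᵢEᵢ) = δ_free.
Σ Lᵢ/(AᵢEᵢ) = 675/(825×120×10³) + 750/(1850×111×10³) + 850/(1100×196×10³) = 1.441×10⁻⁵ mm/N.
So P = 2.962 / 1.441×10⁻⁵ = 205.5 kN, compressive.
σ_{bronze} = P / A = 205500 / 1850 = 111.1 MPa.

σ ≈ 111 MPa (compressive)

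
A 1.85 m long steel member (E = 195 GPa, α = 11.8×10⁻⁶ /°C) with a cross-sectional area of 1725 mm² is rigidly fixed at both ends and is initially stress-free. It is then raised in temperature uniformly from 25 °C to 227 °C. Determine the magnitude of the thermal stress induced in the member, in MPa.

σ ≈ 465 MPa (compressive)

The supports are rigid, so the total axial strain is zero. The restrained thermal strain is ε = αΔT = 11.8×10⁻⁶ × 202 = 2383.6×10⁻⁶.
σ = EαΔT = 195×10³ × 11.8×10⁻⁶ × 202 = 464.8 MPa (compressive; the member is trying to expand).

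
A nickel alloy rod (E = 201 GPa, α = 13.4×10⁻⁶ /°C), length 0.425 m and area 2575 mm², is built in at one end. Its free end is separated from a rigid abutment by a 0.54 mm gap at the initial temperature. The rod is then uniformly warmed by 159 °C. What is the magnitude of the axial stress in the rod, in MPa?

Unrestrained expansion: δ_free = αΔT L = 13.4×10⁻⁶ × 159 × 425 = 0.9055 mm.
This exceeds the 0.54 mm gap, so the wall pushes back. The portion of expansion that must be recovered elastically is δ_free − gap = 0.9055 − 0.54 = 0.3655 mm.
That suppressed elongation corresponds to σ = E·Δ/L = 201×10³ × 0.3655/425 = 172.9 MPa.

σ ≈ 173 MPa (compressive)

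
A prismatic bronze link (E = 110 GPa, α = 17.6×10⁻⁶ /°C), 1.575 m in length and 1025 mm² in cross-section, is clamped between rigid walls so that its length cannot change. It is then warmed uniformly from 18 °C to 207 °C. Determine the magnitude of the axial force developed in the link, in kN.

With zero net strain, σ = E·αΔT = 110 GPa × 17.6×10⁻⁶ × 189 = 365.9 MPa.
Axial force P = σA = 365.9 × 1025 = 375100 N = 375.1 kN, compressive.

P ≈ 375 kN (compressive)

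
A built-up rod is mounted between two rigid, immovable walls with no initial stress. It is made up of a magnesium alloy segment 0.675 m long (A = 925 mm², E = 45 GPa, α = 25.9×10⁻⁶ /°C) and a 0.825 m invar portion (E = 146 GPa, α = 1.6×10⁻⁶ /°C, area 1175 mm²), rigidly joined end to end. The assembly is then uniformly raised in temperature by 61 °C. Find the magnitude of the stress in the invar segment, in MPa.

If the supports were absent, the total length change would be Σ αᵢΔT Lᵢ = 25.9×10⁻⁶×61×675 + 1.6×10⁻⁶×61×825 = 1.147 mm.
The walls prevent any net length change, so an axial force P (same in every segment) develops. Compatibility: P · Σ Lᵢ/(AᵢEᵢ) = δ_free.
Σ Lᵢ/(AᵢEᵢ) = 675/(925×45×10³) + 825/(1175×146×10³) = 2.103×10⁻⁵ mm/N.
Hence P = δ_free / Σ(L/AE) = 1.147/2.103×10⁻⁵ = 54.55 kN (compressive).
σ_{invar} = P / A = 54550 / 1175 = 46.43 MPa.

σ ≈ 46.4 MPa (compressive)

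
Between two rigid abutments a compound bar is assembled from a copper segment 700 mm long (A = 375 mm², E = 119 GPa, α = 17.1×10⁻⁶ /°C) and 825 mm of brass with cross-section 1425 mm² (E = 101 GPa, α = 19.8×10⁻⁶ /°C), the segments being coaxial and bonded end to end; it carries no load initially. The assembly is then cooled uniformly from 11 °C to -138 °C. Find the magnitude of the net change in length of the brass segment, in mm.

|ΔL| ≈ 1.31 mm

If the supports were absent, the total length change would be Σ αᵢΔT Lᵢ = 17.1×10⁻⁶×149×700 + 19.8×10⁻⁶×149×825 = 4.217 mm.
Since the ends are fixed, an axial force P builds up, equal in every segment, with P · Σ Lᵢ/(AᵢEᵢ) = δ_free.
Σ Lᵢ/(AᵢEᵢ) = 700/(375×119×10³) + 825/(1425×101×10³) = 2.142×10⁻⁵ mm/N.
So P = 4.217 / 2.142×10⁻⁵ = 196.9 kN, tensile.
For the brass segment, free thermal change = 19.8×10⁻⁶×149×825 = 2.434 mm and elastic change from P = 196900×825/(1425×101×10³) = 1.129 mm; these oppose, so the net change is 1.31 mm (segment shortens).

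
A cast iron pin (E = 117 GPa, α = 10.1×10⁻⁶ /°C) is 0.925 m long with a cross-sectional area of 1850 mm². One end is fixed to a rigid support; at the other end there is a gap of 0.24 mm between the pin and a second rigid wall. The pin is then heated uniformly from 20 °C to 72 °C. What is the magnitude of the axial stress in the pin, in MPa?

σ ≈ 31.1 MPa (compressive)

If the wall were absent the pin would grow by αΔT L = 10.1×10⁻⁶ × 52 × 925 = 0.4858 mm.
The gap closes (δ_free > 0.24 mm) and the wall then resists a further 0.4858 − 0.24 = 0.2458 mm of expansion.
So σ = E(δ_free − g)/L = 117×10³ × 0.2458/925 = 31.09 MPa.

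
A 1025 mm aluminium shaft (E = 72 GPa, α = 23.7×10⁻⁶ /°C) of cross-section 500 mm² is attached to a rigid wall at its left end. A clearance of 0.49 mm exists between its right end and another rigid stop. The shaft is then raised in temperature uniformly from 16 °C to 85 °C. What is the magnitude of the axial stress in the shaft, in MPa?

Free thermal elongation = αΔT L = 23.7×10⁻⁶ × 69 × 1025 = 1.676 mm.
The gap closes (δ_free > 0.49 mm) and the wall then resists a further 1.676 − 0.49 = 1.186 mm of expansion.
That suppressed elongation corresponds to σ = E·Δ/L = 72×10³ × 1.186/1025 = 83.32 MPa.

σ ≈ 83.3 MPa (compressive)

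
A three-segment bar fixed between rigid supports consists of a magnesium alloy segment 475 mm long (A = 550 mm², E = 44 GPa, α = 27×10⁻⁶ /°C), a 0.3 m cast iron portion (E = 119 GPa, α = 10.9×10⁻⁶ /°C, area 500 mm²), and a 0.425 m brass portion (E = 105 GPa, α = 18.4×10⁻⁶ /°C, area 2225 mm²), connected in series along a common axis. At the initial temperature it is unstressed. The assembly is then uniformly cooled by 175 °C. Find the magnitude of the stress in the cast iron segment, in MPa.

With the walls removed the bar would change length by δ_free = Σ αᵢΔT Lᵢ = 27×10⁻⁶×175×475 + 10.9×10⁻⁶×175×300 + 18.4×10⁻⁶×175×425 = 4.185 mm.
The walls prevent any net length change, so an axial force P (same in every segment) develops. Compatibility: P · Σ Lᵢ/(AᵢEᵢ) = δ_free.
The series flexibility is Σ Lᵢ/(AᵢEᵢ) = 475/(550×44×10³) + 300/(500×119×10³) + 425/(2225×105×10³) = 2.649×10⁻⁵ mm/N.
P = 4.185 / 2.649×10⁻⁵ = 158000 N = 158 kN, tensile.
σ_{cast iron} = P / A = 158000 / 500 = 316 MPa.

σ ≈ 316 MPa (tensile)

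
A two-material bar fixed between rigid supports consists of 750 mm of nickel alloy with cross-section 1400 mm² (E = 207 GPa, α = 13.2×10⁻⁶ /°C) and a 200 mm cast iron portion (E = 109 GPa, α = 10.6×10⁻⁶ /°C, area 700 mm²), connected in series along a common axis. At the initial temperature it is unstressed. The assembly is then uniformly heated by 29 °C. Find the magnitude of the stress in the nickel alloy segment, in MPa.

If the supports were absent, the total length change would be Σ αᵢΔT Lᵢ = 13.2×10⁻⁶×29×750 + 10.6×10⁻⁶×29×200 = 0.3486 mm.
The walls prevent any net length change, so an axial force P (same in every segment) develops. Compatibility: P · Σ Lᵢ/(AᵢEᵢ) = δ_free.
The series flexibility is Σ Lᵢ/(AᵢEᵢ) = 750/(1400×207×10³) + 200/(700×109×10³) = 5.209×10⁻⁶ mm/N.
P = 0.3486 / 5.209×10⁻⁶ = 66920 N = 66.92 kN, compressive.
σ_{nickel alloy} = P / A = 66920 / 1400 = 47.8 MPa.

σ ≈ 47.8 MPa (compressive)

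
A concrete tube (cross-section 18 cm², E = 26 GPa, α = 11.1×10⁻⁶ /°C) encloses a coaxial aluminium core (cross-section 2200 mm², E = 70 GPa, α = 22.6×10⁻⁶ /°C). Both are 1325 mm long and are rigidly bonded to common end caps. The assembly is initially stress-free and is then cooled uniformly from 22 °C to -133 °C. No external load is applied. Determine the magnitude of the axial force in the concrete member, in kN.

The aluminium has the larger α, so on cooling it would change length more than the concrete if both were free. The rigid plates force a common final length, so the aluminium is put into tension and the concrete into compression, with equal and opposite forces P (no external load).
Equating the net (thermal + elastic) strains gives |α₁ − α₂|·ΔT = P·[1/(A₁E₁) + 1/(A₂E₂)].
|α₁ − α₂|·ΔT = 11.5×10⁻⁶ × 155 = 0.001783.
1/(A₁E₁) + 1/(A₂E₂) = 1/(1800×26×10³) + 1/(2200×70×10³) = 2.786×10⁻⁸ N⁻¹.
P = 0.001783 / 2.786×10⁻⁸ = 63980 N = 63.98 kN.

P ≈ 64 kN (compressive in the concrete)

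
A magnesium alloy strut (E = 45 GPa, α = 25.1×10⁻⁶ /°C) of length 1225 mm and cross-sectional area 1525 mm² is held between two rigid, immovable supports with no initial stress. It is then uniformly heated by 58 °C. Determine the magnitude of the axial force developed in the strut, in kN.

The ends cannot move, so σ = EαΔT = 45×10³ × 25.1×10⁻⁶ × 58 = 65.51 MPa.
Then P = σA = 65.51 × 1525 mm² = 99.9 kN, compressive.

P ≈ 99.9 kN (compressive)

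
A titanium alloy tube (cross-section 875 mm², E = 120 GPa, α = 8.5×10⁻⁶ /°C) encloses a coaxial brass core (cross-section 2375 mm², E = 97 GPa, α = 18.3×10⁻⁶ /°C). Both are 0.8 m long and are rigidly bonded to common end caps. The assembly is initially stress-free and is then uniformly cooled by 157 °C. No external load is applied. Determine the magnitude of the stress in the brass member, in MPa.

The brass has the larger α, so on cooling it would change length more than the titanium alloy if both were free. The rigid plates force a common final length, so the brass is put into tension and the titanium alloy into compression, with equal and opposite forces P (no external load).
Setting the final lengths equal and cancelling L: (α₁ − α₂)ΔT = P/(A₁E₁) + P/(A₂E₂).
|α₁ − α₂|·ΔT = 9.8×10⁻⁶ × 157 = 0.001539.
1/(A₁E₁) + 1/(A₂E₂) = 1/(875×120×10³) + 1/(2375×97×10³) = 1.386×10⁻⁸ N⁻¹.
So P = 0.001539 / 1.386×10⁻⁸ = 111 kN.
σ_{brass} = P/A₂ = 111000/2375 = 46.73 MPa, tensile.

σ ≈ 46.7 MPa (tensile)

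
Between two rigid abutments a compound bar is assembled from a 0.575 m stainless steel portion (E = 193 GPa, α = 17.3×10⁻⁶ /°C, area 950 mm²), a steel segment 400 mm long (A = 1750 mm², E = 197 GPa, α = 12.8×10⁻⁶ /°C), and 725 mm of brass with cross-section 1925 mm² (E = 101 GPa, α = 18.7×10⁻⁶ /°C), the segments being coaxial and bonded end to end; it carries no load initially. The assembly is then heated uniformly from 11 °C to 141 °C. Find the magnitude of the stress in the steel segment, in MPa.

σ ≈ 265 MPa (compressive)

Free thermal expansion of the whole bar: Σ αᵢΔT Lᵢ = 17.3×10⁻⁶×130×575 + 12.8×10⁻⁶×130×400 + 18.7×10⁻⁶×130×725 = 3.721 mm.
Since the ends are fixed, an axial force P builds up, equal in every segment, with P · Σ Lᵢ/(AᵢEᵢ) = δ_free.
Σ Lᵢ/(AᵢEᵢ) = 575/(950×193×10³) + 400/(1750×197×10³) + 725/(1925×101×10³) = 8.025×10⁻⁶ mm/N.
So P = 3.721 / 8.025×10⁻⁶ = 463.7 kN, compressive.
σ_{steel} = P / A = 463700 / 1750 = 265 MPa.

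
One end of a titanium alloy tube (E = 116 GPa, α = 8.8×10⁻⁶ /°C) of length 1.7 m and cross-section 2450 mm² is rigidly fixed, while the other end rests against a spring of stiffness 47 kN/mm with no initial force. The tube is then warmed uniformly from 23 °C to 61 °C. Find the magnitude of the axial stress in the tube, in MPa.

σ ≈ 8.51 MPa (compressive)

The unrestrained thermal change is αΔT L = 8.8×10⁻⁶ × 38 × 1700 = 0.5685 mm.
Let P be the compressive force at the spring. The tube shortens elastically by PL/(AE) and the spring compresses by P/k; together these equal δ_free.
So P = δ_free / [L/(AE) + 1/k] = 0.5685 / [ 1700/(2450×116×10³) + 1/(47×10³) ].
P = 0.5685 / 2.726×10⁻⁵ = 20860 N.
σ = P/A = 20860/2450 = 8.512 MPa.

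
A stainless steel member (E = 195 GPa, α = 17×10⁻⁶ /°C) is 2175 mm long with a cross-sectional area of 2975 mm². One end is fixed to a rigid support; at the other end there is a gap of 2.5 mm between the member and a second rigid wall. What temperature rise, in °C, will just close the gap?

Contact occurs when the free expansion equals the gap: αΔT L = 2.5 mm.
ΔT = 2.5 / (17×10⁻⁶ × 2175) = 67.61 °C.

ΔT ≈ 67.6 °C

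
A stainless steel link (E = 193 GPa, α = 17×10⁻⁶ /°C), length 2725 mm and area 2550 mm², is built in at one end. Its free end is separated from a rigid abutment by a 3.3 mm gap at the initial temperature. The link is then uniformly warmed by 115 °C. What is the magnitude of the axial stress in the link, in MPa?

Free thermal elongation = αΔT L = 17×10⁻⁶ × 115 × 2725 = 5.327 mm.
This exceeds the 3.3 mm gap, so the wall pushes back. The portion of expansion that must be recovered elastically is δ_free − gap = 5.327 − 3.3 = 2.027 mm.
So σ = E(δ_free − g)/L = 193×10³ × 2.027/2725 = 143.6 MPa.

σ ≈ 144 MPa (compressive)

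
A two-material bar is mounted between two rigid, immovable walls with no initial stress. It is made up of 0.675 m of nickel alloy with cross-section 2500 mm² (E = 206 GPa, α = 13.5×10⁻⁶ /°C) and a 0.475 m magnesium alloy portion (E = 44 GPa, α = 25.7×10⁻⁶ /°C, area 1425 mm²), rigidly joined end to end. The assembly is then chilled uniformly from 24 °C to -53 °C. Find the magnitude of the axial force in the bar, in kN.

P ≈ 185 kN (tensile)

Free thermal contraction of the whole bar: Σ αᵢΔT Lᵢ = 13.5×10⁻⁶×77×675 + 25.7×10⁻⁶×77×475 = 1.642 mm.
The rigid supports impose zero overall length change; the single axial force P common to all segments must satisfy P Σ Lᵢ/(AᵢEᵢ) = δ_free.
The series flexibility is Σ Lᵢ/(AᵢEᵢ) = 675/(2500×206×10³) + 475/(1425×44×10³) = 8.886×10⁻⁶ mm/N.
So P = 1.642 / 8.886×10⁻⁶ = 184.7 kN, tensile.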